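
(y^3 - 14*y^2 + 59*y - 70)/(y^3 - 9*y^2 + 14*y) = (y - 5)/y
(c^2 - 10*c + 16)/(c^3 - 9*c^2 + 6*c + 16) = 1/(c + 1)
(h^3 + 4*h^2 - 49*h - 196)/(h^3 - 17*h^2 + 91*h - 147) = (h^2 + 11*h + 28)/(h^2 - 10*h + 21)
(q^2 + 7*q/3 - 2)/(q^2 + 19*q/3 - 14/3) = (q + 3)/(q + 7)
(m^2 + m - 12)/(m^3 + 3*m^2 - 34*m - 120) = (m - 3)/(m^2 - m - 30)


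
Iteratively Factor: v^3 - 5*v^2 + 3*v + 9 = (v - 3)*(v^2 - 2*v - 3) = (v - 3)*(v + 1)*(v - 3)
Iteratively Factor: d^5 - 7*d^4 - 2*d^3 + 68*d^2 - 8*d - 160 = (d - 2)*(d^4 - 5*d^3 - 12*d^2 + 44*d + 80) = (d - 2)*(d + 2)*(d^3 - 7*d^2 + 2*d + 40) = (d - 4)*(d - 2)*(d + 2)*(d^2 - 3*d - 10) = (d - 4)*(d - 2)*(d + 2)^2*(d - 5)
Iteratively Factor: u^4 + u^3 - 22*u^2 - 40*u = (u + 4)*(u^3 - 3*u^2 - 10*u) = u*(u + 4)*(u^2 - 3*u - 10) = u*(u - 5)*(u + 4)*(u + 2)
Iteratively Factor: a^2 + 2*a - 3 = (a - 1)*(a + 3)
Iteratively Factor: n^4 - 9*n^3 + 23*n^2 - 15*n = (n - 1)*(n^3 - 8*n^2 + 15*n) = n*(n - 1)*(n^2 - 8*n + 15) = n*(n - 3)*(n - 1)*(n - 5)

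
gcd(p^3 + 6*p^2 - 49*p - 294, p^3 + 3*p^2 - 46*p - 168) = p^2 - p - 42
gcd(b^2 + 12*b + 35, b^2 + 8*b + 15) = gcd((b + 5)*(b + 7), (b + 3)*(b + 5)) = b + 5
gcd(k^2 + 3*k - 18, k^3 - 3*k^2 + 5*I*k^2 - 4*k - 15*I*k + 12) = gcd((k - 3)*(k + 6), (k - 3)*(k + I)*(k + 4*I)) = k - 3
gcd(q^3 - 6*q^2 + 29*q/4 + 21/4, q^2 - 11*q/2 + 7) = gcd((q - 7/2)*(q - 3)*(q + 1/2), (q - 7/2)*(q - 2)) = q - 7/2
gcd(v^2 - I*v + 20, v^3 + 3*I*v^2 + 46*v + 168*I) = v + 4*I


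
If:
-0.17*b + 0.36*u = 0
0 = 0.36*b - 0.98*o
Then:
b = 2.11764705882353*u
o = 0.777911164465786*u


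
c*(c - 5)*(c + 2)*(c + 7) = c^4 + 4*c^3 - 31*c^2 - 70*c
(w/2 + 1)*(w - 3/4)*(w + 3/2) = w^3/2 + 11*w^2/8 + 3*w/16 - 9/8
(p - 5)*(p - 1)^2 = p^3 - 7*p^2 + 11*p - 5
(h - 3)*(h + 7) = h^2 + 4*h - 21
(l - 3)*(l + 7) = l^2 + 4*l - 21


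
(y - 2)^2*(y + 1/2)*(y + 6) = y^4 + 5*y^3/2 - 19*y^2 + 14*y + 12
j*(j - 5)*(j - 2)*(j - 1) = j^4 - 8*j^3 + 17*j^2 - 10*j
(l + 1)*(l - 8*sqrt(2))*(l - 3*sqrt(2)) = l^3 - 11*sqrt(2)*l^2 + l^2 - 11*sqrt(2)*l + 48*l + 48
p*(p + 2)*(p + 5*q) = p^3 + 5*p^2*q + 2*p^2 + 10*p*q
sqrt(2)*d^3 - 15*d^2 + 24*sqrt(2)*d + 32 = (d - 4*sqrt(2))^2*(sqrt(2)*d + 1)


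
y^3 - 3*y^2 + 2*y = y*(y - 2)*(y - 1)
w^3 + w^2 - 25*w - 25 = (w - 5)*(w + 1)*(w + 5)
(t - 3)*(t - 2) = t^2 - 5*t + 6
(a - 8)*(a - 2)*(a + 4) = a^3 - 6*a^2 - 24*a + 64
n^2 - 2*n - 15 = (n - 5)*(n + 3)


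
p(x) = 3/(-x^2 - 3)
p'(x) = 6*x/(-x^2 - 3)^2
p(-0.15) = -0.99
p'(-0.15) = -0.10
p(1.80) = -0.48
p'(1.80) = 0.28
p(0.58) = -0.90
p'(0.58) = 0.31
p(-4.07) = -0.15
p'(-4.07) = -0.06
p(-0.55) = -0.91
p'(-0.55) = -0.30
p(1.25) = -0.66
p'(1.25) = 0.36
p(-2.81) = -0.28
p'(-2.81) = -0.14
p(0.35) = -0.96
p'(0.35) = 0.22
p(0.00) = -1.00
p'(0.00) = 0.00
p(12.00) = -0.02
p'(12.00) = 0.00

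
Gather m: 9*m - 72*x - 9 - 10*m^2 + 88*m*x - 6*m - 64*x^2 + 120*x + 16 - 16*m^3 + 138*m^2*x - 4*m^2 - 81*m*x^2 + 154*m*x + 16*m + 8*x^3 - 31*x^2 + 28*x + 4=-16*m^3 + m^2*(138*x - 14) + m*(-81*x^2 + 242*x + 19) + 8*x^3 - 95*x^2 + 76*x + 11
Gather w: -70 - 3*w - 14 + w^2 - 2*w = w^2 - 5*w - 84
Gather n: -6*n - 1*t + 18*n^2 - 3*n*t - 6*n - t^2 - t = 18*n^2 + n*(-3*t - 12) - t^2 - 2*t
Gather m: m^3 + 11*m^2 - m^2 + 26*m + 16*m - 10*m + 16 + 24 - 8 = m^3 + 10*m^2 + 32*m + 32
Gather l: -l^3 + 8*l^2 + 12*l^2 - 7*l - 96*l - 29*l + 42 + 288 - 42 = -l^3 + 20*l^2 - 132*l + 288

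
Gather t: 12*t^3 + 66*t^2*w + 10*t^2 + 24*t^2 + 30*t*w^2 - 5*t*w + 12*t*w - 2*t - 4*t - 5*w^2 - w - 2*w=12*t^3 + t^2*(66*w + 34) + t*(30*w^2 + 7*w - 6) - 5*w^2 - 3*w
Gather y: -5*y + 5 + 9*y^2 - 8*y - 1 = 9*y^2 - 13*y + 4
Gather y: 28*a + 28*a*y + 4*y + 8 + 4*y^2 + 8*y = 28*a + 4*y^2 + y*(28*a + 12) + 8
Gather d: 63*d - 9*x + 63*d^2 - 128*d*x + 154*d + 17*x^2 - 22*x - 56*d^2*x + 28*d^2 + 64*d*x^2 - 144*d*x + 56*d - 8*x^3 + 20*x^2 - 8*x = d^2*(91 - 56*x) + d*(64*x^2 - 272*x + 273) - 8*x^3 + 37*x^2 - 39*x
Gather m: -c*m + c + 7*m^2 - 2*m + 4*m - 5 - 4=c + 7*m^2 + m*(2 - c) - 9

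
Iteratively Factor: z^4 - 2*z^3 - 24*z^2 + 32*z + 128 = (z - 4)*(z^3 + 2*z^2 - 16*z - 32) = (z - 4)*(z + 4)*(z^2 - 2*z - 8) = (z - 4)*(z + 2)*(z + 4)*(z - 4)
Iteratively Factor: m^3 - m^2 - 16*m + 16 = (m - 4)*(m^2 + 3*m - 4) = (m - 4)*(m + 4)*(m - 1)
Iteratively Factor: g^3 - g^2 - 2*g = (g + 1)*(g^2 - 2*g) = g*(g + 1)*(g - 2)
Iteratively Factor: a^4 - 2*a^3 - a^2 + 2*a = (a)*(a^3 - 2*a^2 - a + 2) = a*(a + 1)*(a^2 - 3*a + 2) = a*(a - 2)*(a + 1)*(a - 1)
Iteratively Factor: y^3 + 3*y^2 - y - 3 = (y + 3)*(y^2 - 1) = (y - 1)*(y + 3)*(y + 1)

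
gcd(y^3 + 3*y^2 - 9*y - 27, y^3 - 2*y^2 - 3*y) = y - 3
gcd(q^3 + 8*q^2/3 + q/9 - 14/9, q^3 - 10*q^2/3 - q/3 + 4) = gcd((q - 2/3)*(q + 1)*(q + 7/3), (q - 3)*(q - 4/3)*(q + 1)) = q + 1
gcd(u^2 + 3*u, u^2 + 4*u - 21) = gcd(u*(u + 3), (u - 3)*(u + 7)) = 1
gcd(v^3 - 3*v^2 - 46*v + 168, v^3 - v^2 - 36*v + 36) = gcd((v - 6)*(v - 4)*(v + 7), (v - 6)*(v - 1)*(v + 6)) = v - 6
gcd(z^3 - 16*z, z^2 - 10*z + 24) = z - 4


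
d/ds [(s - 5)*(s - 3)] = 2*s - 8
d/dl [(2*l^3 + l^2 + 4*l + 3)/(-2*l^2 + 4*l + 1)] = 2*(-2*l^4 + 8*l^3 + 9*l^2 + 7*l - 4)/(4*l^4 - 16*l^3 + 12*l^2 + 8*l + 1)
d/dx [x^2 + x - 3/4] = 2*x + 1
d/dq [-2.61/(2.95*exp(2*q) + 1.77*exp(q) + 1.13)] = (15.399*exp(q) + 4.6197)*exp(q)/(2.95*exp(2*q) + 1.77*exp(q) + 1.13)^2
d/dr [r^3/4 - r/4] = 3*r^2/4 - 1/4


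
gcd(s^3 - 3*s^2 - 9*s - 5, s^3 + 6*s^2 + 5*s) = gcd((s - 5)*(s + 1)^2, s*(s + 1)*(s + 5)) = s + 1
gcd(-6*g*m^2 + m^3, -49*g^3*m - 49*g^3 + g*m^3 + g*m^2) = 1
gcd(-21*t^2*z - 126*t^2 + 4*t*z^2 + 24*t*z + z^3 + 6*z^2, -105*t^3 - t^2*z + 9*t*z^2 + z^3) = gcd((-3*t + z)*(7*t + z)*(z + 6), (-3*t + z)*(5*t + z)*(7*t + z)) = -21*t^2 + 4*t*z + z^2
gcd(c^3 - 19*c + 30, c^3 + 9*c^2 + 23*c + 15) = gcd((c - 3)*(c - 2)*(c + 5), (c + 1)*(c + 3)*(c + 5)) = c + 5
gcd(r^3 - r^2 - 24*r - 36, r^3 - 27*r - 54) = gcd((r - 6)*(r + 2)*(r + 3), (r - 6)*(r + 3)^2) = r^2 - 3*r - 18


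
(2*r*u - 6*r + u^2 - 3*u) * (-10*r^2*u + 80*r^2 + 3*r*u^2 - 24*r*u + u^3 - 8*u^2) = -20*r^3*u^2 + 220*r^3*u - 480*r^3 - 4*r^2*u^3 + 44*r^2*u^2 - 96*r^2*u + 5*r*u^4 - 55*r*u^3 + 120*r*u^2 + u^5 - 11*u^4 + 24*u^3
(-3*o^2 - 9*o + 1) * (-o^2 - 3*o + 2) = 3*o^4 + 18*o^3 + 20*o^2 - 21*o + 2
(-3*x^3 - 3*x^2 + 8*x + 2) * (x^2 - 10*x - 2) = -3*x^5 + 27*x^4 + 44*x^3 - 72*x^2 - 36*x - 4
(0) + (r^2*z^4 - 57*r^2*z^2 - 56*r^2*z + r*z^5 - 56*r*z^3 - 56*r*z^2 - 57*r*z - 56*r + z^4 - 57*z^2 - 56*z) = r^2*z^4 - 57*r^2*z^2 - 56*r^2*z + r*z^5 - 56*r*z^3 - 56*r*z^2 - 57*r*z - 56*r + z^4 - 57*z^2 - 56*z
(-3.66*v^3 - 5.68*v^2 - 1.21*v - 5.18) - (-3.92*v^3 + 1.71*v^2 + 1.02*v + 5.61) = 0.26*v^3 - 7.39*v^2 - 2.23*v - 10.79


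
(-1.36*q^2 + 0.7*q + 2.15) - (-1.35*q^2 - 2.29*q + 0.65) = -0.01*q^2 + 2.99*q + 1.5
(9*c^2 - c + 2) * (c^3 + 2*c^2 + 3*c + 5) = 9*c^5 + 17*c^4 + 27*c^3 + 46*c^2 + c + 10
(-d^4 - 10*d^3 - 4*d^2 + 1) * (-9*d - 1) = 9*d^5 + 91*d^4 + 46*d^3 + 4*d^2 - 9*d - 1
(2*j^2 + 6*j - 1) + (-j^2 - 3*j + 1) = j^2 + 3*j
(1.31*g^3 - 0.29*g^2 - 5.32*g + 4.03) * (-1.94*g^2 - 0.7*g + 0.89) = -2.5414*g^5 - 0.3544*g^4 + 11.6897*g^3 - 4.3523*g^2 - 7.5558*g + 3.5867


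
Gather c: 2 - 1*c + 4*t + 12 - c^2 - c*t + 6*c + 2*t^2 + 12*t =-c^2 + c*(5 - t) + 2*t^2 + 16*t + 14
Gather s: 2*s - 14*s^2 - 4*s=-14*s^2 - 2*s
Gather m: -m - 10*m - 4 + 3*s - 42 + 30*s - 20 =-11*m + 33*s - 66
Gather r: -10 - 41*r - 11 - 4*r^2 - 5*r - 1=-4*r^2 - 46*r - 22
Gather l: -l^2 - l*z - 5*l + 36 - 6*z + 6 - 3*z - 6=-l^2 + l*(-z - 5) - 9*z + 36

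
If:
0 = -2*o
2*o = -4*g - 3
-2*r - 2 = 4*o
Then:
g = -3/4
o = 0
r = -1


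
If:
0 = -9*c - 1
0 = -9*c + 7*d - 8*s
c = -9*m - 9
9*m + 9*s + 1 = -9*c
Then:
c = -1/9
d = 559/567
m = -80/81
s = 80/81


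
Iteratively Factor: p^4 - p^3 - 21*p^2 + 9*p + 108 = (p + 3)*(p^3 - 4*p^2 - 9*p + 36) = (p - 3)*(p + 3)*(p^2 - p - 12) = (p - 4)*(p - 3)*(p + 3)*(p + 3)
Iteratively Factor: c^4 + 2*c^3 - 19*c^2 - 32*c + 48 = (c + 4)*(c^3 - 2*c^2 - 11*c + 12) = (c + 3)*(c + 4)*(c^2 - 5*c + 4) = (c - 4)*(c + 3)*(c + 4)*(c - 1)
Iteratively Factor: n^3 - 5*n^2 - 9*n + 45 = (n - 5)*(n^2 - 9) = (n - 5)*(n + 3)*(n - 3)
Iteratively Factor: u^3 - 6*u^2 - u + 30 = (u + 2)*(u^2 - 8*u + 15) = (u - 5)*(u + 2)*(u - 3)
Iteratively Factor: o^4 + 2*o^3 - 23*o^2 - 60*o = (o + 4)*(o^3 - 2*o^2 - 15*o) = (o + 3)*(o + 4)*(o^2 - 5*o) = o*(o + 3)*(o + 4)*(o - 5)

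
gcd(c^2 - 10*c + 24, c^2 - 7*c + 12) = c - 4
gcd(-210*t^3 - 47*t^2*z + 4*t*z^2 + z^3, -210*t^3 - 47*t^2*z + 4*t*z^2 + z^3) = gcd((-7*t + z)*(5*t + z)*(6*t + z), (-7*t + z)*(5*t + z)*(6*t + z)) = -210*t^3 - 47*t^2*z + 4*t*z^2 + z^3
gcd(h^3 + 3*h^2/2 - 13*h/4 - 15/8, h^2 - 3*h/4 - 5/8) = h + 1/2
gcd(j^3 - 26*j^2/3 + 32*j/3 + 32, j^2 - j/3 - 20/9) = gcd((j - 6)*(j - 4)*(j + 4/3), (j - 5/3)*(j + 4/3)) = j + 4/3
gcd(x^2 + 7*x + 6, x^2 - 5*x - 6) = x + 1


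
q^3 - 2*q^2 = q^2*(q - 2)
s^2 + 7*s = s*(s + 7)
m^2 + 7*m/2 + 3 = (m + 3/2)*(m + 2)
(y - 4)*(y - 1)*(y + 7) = y^3 + 2*y^2 - 31*y + 28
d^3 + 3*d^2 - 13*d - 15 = (d - 3)*(d + 1)*(d + 5)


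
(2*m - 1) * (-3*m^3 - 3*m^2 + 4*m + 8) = -6*m^4 - 3*m^3 + 11*m^2 + 12*m - 8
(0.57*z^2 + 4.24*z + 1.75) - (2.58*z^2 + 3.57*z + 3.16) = -2.01*z^2 + 0.67*z - 1.41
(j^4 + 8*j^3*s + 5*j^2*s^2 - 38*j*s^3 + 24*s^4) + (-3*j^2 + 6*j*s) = j^4 + 8*j^3*s + 5*j^2*s^2 - 3*j^2 - 38*j*s^3 + 6*j*s + 24*s^4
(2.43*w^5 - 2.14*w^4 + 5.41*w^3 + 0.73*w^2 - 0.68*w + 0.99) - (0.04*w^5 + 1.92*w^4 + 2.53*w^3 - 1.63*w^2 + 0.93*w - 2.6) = 2.39*w^5 - 4.06*w^4 + 2.88*w^3 + 2.36*w^2 - 1.61*w + 3.59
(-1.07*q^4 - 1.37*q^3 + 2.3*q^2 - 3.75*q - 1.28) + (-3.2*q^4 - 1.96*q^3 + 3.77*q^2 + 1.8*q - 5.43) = -4.27*q^4 - 3.33*q^3 + 6.07*q^2 - 1.95*q - 6.71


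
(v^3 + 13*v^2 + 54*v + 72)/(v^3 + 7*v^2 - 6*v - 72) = (v + 3)/(v - 3)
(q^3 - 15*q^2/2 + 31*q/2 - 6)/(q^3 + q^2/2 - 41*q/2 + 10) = (q - 3)/(q + 5)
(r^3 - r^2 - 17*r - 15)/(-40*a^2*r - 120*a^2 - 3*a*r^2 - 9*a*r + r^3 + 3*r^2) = (r^2 - 4*r - 5)/(-40*a^2 - 3*a*r + r^2)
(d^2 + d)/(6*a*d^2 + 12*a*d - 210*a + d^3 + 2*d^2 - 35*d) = d*(d + 1)/(6*a*d^2 + 12*a*d - 210*a + d^3 + 2*d^2 - 35*d)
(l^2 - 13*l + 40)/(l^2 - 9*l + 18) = (l^2 - 13*l + 40)/(l^2 - 9*l + 18)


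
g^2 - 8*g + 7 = (g - 7)*(g - 1)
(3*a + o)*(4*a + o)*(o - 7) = 12*a^2*o - 84*a^2 + 7*a*o^2 - 49*a*o + o^3 - 7*o^2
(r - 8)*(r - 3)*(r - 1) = r^3 - 12*r^2 + 35*r - 24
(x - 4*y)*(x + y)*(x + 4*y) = x^3 + x^2*y - 16*x*y^2 - 16*y^3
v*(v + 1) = v^2 + v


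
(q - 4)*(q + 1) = q^2 - 3*q - 4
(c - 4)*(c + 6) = c^2 + 2*c - 24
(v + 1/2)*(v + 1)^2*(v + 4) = v^4 + 13*v^3/2 + 12*v^2 + 17*v/2 + 2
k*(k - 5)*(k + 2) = k^3 - 3*k^2 - 10*k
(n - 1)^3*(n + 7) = n^4 + 4*n^3 - 18*n^2 + 20*n - 7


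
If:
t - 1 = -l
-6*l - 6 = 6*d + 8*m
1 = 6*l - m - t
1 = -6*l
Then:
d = 61/18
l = -1/6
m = -19/6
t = 7/6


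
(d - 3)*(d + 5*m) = d^2 + 5*d*m - 3*d - 15*m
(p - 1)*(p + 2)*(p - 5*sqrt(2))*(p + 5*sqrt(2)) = p^4 + p^3 - 52*p^2 - 50*p + 100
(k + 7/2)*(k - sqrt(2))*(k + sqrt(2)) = k^3 + 7*k^2/2 - 2*k - 7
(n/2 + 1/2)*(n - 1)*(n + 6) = n^3/2 + 3*n^2 - n/2 - 3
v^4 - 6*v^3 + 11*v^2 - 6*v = v*(v - 3)*(v - 2)*(v - 1)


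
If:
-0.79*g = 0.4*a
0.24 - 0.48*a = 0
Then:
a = 0.50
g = -0.25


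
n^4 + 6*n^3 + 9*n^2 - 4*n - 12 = (n - 1)*(n + 2)^2*(n + 3)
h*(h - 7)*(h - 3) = h^3 - 10*h^2 + 21*h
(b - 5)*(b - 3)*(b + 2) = b^3 - 6*b^2 - b + 30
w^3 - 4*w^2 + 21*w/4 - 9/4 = (w - 3/2)^2*(w - 1)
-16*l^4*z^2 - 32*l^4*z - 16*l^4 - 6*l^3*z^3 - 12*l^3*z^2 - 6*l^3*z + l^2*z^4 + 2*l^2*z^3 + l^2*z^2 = (-8*l + z)*(2*l + z)*(l*z + l)^2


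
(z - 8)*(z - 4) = z^2 - 12*z + 32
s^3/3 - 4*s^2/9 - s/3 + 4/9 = (s/3 + 1/3)*(s - 4/3)*(s - 1)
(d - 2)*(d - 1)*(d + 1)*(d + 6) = d^4 + 4*d^3 - 13*d^2 - 4*d + 12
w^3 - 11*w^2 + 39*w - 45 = (w - 5)*(w - 3)^2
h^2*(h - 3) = h^3 - 3*h^2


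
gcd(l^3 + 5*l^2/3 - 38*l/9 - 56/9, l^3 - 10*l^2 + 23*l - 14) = l - 2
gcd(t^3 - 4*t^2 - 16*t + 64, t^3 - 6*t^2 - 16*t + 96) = t^2 - 16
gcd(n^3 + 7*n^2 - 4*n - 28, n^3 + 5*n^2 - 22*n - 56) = n^2 + 9*n + 14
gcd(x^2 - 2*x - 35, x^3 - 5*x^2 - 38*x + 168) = x - 7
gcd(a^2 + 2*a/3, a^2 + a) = a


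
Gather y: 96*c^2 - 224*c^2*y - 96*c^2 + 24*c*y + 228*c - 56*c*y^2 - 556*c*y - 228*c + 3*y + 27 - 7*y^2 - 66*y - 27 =y^2*(-56*c - 7) + y*(-224*c^2 - 532*c - 63)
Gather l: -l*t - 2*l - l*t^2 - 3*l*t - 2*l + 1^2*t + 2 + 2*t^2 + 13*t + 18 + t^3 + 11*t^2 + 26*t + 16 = l*(-t^2 - 4*t - 4) + t^3 + 13*t^2 + 40*t + 36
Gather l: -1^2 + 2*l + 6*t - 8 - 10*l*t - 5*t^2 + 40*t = l*(2 - 10*t) - 5*t^2 + 46*t - 9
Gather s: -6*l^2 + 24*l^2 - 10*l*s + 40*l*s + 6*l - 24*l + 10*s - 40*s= 18*l^2 - 18*l + s*(30*l - 30)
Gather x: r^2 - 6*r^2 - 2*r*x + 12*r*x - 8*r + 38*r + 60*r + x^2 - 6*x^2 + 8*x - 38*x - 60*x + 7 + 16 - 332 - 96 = -5*r^2 + 90*r - 5*x^2 + x*(10*r - 90) - 405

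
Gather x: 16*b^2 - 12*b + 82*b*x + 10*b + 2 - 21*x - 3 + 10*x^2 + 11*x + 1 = 16*b^2 - 2*b + 10*x^2 + x*(82*b - 10)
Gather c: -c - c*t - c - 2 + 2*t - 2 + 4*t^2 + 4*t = c*(-t - 2) + 4*t^2 + 6*t - 4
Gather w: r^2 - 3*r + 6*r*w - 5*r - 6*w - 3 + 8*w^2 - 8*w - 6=r^2 - 8*r + 8*w^2 + w*(6*r - 14) - 9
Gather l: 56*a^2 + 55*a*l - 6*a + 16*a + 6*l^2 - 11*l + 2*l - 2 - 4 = 56*a^2 + 10*a + 6*l^2 + l*(55*a - 9) - 6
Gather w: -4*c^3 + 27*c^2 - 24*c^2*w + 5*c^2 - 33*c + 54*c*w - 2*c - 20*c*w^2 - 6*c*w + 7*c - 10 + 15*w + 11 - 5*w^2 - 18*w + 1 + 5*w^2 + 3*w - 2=-4*c^3 + 32*c^2 - 20*c*w^2 - 28*c + w*(-24*c^2 + 48*c)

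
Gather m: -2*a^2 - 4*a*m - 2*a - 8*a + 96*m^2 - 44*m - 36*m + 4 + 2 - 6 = -2*a^2 - 10*a + 96*m^2 + m*(-4*a - 80)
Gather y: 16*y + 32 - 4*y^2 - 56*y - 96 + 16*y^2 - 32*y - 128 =12*y^2 - 72*y - 192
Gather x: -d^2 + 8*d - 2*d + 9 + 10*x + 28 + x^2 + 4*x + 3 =-d^2 + 6*d + x^2 + 14*x + 40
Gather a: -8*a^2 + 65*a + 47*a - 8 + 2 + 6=-8*a^2 + 112*a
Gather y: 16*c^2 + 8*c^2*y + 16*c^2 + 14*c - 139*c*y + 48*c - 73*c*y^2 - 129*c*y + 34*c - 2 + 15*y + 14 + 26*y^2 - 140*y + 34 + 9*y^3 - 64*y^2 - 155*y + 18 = 32*c^2 + 96*c + 9*y^3 + y^2*(-73*c - 38) + y*(8*c^2 - 268*c - 280) + 64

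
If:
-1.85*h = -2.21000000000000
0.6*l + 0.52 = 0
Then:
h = 1.19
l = -0.87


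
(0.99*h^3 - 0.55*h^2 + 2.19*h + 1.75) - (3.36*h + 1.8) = 0.99*h^3 - 0.55*h^2 - 1.17*h - 0.05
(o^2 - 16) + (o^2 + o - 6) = 2*o^2 + o - 22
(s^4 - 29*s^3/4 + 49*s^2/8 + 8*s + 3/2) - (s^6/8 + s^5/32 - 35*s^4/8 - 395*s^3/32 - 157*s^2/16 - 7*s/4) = -s^6/8 - s^5/32 + 43*s^4/8 + 163*s^3/32 + 255*s^2/16 + 39*s/4 + 3/2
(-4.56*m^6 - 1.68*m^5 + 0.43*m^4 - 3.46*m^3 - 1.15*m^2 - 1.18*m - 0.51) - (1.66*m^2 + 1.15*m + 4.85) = -4.56*m^6 - 1.68*m^5 + 0.43*m^4 - 3.46*m^3 - 2.81*m^2 - 2.33*m - 5.36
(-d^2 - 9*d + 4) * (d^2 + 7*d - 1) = -d^4 - 16*d^3 - 58*d^2 + 37*d - 4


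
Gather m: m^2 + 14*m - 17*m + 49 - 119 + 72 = m^2 - 3*m + 2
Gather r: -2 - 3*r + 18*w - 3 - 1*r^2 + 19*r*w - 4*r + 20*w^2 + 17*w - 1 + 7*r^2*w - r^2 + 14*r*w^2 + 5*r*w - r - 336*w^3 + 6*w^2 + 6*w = r^2*(7*w - 2) + r*(14*w^2 + 24*w - 8) - 336*w^3 + 26*w^2 + 41*w - 6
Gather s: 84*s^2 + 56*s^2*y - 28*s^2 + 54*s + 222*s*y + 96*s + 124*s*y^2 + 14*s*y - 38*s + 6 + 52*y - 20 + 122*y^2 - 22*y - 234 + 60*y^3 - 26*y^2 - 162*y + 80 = s^2*(56*y + 56) + s*(124*y^2 + 236*y + 112) + 60*y^3 + 96*y^2 - 132*y - 168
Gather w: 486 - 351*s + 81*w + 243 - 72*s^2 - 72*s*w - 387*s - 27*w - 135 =-72*s^2 - 738*s + w*(54 - 72*s) + 594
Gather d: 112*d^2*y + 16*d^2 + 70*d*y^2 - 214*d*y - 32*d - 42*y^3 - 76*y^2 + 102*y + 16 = d^2*(112*y + 16) + d*(70*y^2 - 214*y - 32) - 42*y^3 - 76*y^2 + 102*y + 16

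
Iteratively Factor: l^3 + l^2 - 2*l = (l)*(l^2 + l - 2) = l*(l + 2)*(l - 1)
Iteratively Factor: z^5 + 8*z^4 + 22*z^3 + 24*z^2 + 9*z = (z)*(z^4 + 8*z^3 + 22*z^2 + 24*z + 9) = z*(z + 1)*(z^3 + 7*z^2 + 15*z + 9) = z*(z + 1)^2*(z^2 + 6*z + 9) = z*(z + 1)^2*(z + 3)*(z + 3)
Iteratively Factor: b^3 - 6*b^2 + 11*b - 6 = (b - 3)*(b^2 - 3*b + 2) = (b - 3)*(b - 1)*(b - 2)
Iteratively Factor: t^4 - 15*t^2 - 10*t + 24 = (t + 3)*(t^3 - 3*t^2 - 6*t + 8) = (t + 2)*(t + 3)*(t^2 - 5*t + 4) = (t - 1)*(t + 2)*(t + 3)*(t - 4)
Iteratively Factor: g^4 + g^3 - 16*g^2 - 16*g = (g + 1)*(g^3 - 16*g) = (g + 1)*(g + 4)*(g^2 - 4*g) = (g - 4)*(g + 1)*(g + 4)*(g)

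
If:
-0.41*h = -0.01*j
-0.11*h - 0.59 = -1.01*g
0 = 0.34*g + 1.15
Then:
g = -3.38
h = -36.42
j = -1493.21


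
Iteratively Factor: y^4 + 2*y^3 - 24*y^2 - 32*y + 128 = (y - 4)*(y^3 + 6*y^2 - 32) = (y - 4)*(y - 2)*(y^2 + 8*y + 16) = (y - 4)*(y - 2)*(y + 4)*(y + 4)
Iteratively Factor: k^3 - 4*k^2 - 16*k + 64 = (k + 4)*(k^2 - 8*k + 16) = (k - 4)*(k + 4)*(k - 4)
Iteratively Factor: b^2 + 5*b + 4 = (b + 4)*(b + 1)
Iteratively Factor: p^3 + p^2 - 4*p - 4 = (p + 1)*(p^2 - 4) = (p + 1)*(p + 2)*(p - 2)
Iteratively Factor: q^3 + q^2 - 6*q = (q)*(q^2 + q - 6) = q*(q - 2)*(q + 3)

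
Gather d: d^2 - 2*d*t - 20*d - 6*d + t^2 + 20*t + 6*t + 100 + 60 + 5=d^2 + d*(-2*t - 26) + t^2 + 26*t + 165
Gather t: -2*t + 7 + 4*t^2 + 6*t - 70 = 4*t^2 + 4*t - 63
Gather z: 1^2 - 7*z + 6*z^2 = 6*z^2 - 7*z + 1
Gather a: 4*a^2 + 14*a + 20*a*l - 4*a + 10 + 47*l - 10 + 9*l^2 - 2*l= 4*a^2 + a*(20*l + 10) + 9*l^2 + 45*l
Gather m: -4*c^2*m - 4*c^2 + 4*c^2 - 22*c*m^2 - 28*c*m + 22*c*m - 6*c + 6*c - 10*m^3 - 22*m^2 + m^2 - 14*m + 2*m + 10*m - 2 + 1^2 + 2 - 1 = -10*m^3 + m^2*(-22*c - 21) + m*(-4*c^2 - 6*c - 2)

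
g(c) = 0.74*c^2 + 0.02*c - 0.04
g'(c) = 1.48*c + 0.02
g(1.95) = 2.81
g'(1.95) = 2.91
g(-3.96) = 11.49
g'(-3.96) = -5.84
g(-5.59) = 22.97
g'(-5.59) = -8.25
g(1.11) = 0.89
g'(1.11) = 1.66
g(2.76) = 5.65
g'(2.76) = 4.10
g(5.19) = 20.00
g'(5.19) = 7.70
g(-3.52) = 9.06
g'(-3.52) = -5.19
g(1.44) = 1.52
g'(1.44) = 2.15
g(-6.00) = 26.48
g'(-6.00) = -8.86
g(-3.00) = 6.56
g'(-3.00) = -4.42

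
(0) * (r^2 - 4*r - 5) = 0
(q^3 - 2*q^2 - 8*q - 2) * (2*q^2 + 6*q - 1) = 2*q^5 + 2*q^4 - 29*q^3 - 50*q^2 - 4*q + 2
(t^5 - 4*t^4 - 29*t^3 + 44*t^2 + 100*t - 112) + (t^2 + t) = t^5 - 4*t^4 - 29*t^3 + 45*t^2 + 101*t - 112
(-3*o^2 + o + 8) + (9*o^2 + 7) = 6*o^2 + o + 15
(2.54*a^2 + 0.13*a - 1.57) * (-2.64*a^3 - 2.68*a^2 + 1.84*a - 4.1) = -6.7056*a^5 - 7.1504*a^4 + 8.47*a^3 - 5.9672*a^2 - 3.4218*a + 6.437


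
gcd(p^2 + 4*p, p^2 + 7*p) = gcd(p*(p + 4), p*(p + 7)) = p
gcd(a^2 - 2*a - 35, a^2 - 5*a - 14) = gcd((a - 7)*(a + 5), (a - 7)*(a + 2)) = a - 7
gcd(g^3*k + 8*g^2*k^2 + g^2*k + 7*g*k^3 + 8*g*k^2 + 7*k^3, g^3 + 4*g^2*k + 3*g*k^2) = g + k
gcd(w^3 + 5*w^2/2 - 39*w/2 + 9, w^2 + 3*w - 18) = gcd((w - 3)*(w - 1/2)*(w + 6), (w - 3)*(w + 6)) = w^2 + 3*w - 18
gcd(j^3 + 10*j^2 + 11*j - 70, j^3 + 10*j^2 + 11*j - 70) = j^3 + 10*j^2 + 11*j - 70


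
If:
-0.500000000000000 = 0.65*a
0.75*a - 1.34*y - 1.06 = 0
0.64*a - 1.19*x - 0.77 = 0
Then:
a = -0.77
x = -1.06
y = -1.22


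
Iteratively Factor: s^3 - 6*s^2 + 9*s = (s - 3)*(s^2 - 3*s) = (s - 3)^2*(s)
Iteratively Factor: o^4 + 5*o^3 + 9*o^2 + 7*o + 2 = (o + 1)*(o^3 + 4*o^2 + 5*o + 2) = (o + 1)^2*(o^2 + 3*o + 2) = (o + 1)^2*(o + 2)*(o + 1)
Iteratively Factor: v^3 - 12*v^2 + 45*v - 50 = (v - 5)*(v^2 - 7*v + 10) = (v - 5)^2*(v - 2)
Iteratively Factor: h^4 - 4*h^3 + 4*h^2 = (h - 2)*(h^3 - 2*h^2) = h*(h - 2)*(h^2 - 2*h) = h*(h - 2)^2*(h)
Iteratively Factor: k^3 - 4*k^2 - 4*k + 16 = (k + 2)*(k^2 - 6*k + 8) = (k - 2)*(k + 2)*(k - 4)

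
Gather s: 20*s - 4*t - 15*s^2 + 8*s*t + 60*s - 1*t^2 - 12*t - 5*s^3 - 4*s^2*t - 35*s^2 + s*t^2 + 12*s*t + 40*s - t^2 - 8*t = -5*s^3 + s^2*(-4*t - 50) + s*(t^2 + 20*t + 120) - 2*t^2 - 24*t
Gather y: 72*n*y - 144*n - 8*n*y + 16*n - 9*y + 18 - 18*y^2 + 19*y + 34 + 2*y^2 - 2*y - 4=-128*n - 16*y^2 + y*(64*n + 8) + 48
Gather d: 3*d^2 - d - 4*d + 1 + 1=3*d^2 - 5*d + 2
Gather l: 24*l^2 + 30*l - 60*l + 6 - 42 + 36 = 24*l^2 - 30*l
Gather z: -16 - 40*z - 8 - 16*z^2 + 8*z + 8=-16*z^2 - 32*z - 16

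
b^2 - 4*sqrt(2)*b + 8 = (b - 2*sqrt(2))^2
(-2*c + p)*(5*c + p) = -10*c^2 + 3*c*p + p^2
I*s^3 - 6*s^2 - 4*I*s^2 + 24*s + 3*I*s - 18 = (s - 3)*(s + 6*I)*(I*s - I)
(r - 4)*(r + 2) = r^2 - 2*r - 8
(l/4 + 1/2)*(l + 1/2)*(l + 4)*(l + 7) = l^4/4 + 27*l^3/8 + 113*l^2/8 + 81*l/4 + 7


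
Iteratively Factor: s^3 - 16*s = (s)*(s^2 - 16) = s*(s - 4)*(s + 4)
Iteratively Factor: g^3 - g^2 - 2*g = (g - 2)*(g^2 + g) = (g - 2)*(g + 1)*(g)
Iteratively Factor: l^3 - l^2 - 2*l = (l)*(l^2 - l - 2) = l*(l - 2)*(l + 1)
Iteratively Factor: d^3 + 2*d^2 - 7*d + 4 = (d - 1)*(d^2 + 3*d - 4) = (d - 1)*(d + 4)*(d - 1)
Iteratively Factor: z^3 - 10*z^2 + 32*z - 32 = (z - 2)*(z^2 - 8*z + 16) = (z - 4)*(z - 2)*(z - 4)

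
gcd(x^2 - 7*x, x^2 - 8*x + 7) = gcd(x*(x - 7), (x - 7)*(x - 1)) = x - 7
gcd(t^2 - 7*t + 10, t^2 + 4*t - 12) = t - 2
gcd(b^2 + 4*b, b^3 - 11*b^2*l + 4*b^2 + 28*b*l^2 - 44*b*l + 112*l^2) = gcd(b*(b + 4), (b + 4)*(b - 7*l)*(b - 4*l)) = b + 4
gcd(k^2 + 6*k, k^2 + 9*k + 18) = k + 6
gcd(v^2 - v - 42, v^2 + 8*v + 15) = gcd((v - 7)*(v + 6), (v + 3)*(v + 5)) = 1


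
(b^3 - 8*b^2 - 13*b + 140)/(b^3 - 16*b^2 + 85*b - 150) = (b^2 - 3*b - 28)/(b^2 - 11*b + 30)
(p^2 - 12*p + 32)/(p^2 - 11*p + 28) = (p - 8)/(p - 7)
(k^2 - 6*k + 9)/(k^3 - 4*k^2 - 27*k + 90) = (k - 3)/(k^2 - k - 30)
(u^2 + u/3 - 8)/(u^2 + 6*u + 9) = (u - 8/3)/(u + 3)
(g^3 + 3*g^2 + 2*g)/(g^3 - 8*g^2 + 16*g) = (g^2 + 3*g + 2)/(g^2 - 8*g + 16)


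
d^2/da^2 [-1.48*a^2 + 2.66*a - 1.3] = -2.96000000000000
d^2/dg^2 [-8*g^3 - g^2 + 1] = -48*g - 2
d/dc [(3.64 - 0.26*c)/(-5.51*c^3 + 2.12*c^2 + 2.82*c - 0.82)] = (-2.8652*c^3 + 60.7204*c^2 - 15.4336*c - 10.0516)/(30.3601*c^6 - 23.3624*c^5 - 26.582*c^4 + 20.9932*c^3 + 4.4756*c^2 - 4.6248*c + 0.6724)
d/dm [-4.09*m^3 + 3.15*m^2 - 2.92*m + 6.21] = -12.27*m^2 + 6.3*m - 2.92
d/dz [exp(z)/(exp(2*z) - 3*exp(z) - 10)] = (-exp(2*z) - 10)*exp(z)/(exp(4*z) - 6*exp(3*z) - 11*exp(2*z) + 60*exp(z) + 100)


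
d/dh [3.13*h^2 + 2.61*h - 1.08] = 6.26*h + 2.61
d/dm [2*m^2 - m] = 4*m - 1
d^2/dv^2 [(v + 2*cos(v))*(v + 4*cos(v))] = -6*v*cos(v) + 32*sin(v)^2 - 12*sin(v) - 14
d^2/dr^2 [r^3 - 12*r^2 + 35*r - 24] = 6*r - 24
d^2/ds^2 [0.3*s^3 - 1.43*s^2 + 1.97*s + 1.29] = 1.8*s - 2.86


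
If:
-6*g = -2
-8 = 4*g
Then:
No Solution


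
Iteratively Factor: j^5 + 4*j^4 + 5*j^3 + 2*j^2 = (j + 2)*(j^4 + 2*j^3 + j^2) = (j + 1)*(j + 2)*(j^3 + j^2) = j*(j + 1)*(j + 2)*(j^2 + j) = j^2*(j + 1)*(j + 2)*(j + 1)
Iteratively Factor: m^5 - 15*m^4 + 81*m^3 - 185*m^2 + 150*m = (m - 5)*(m^4 - 10*m^3 + 31*m^2 - 30*m) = (m - 5)*(m - 3)*(m^3 - 7*m^2 + 10*m) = (m - 5)^2*(m - 3)*(m^2 - 2*m) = m*(m - 5)^2*(m - 3)*(m - 2)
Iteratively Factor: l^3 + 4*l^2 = (l + 4)*(l^2) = l*(l + 4)*(l)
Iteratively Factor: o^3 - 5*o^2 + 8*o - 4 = (o - 2)*(o^2 - 3*o + 2) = (o - 2)*(o - 1)*(o - 2)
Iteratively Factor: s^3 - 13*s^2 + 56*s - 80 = (s - 5)*(s^2 - 8*s + 16) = (s - 5)*(s - 4)*(s - 4)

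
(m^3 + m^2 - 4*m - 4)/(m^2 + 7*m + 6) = (m^2 - 4)/(m + 6)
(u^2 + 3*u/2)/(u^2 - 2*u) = (u + 3/2)/(u - 2)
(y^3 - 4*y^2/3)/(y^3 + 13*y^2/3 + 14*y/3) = y*(3*y - 4)/(3*y^2 + 13*y + 14)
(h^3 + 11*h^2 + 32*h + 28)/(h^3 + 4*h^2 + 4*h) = (h + 7)/h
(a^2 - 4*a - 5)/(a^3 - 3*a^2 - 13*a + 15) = (a + 1)/(a^2 + 2*a - 3)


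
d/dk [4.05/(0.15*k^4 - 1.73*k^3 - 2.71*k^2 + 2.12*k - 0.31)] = (-2.43*k^3 + 21.0195*k^2 + 21.951*k - 8.586)/(-0.15*k^4 + 1.73*k^3 + 2.71*k^2 - 2.12*k + 0.31)^2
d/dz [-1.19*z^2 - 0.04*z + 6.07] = -2.38*z - 0.04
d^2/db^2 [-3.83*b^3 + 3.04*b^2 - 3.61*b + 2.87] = 6.08 - 22.98*b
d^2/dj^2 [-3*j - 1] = 0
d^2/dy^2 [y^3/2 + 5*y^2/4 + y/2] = 3*y + 5/2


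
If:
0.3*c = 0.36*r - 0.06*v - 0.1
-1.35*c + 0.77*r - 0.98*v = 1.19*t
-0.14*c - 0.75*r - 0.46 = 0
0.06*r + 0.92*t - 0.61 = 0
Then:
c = -0.88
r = -0.45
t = 0.69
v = 0.01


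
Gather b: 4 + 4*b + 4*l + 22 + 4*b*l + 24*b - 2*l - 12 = b*(4*l + 28) + 2*l + 14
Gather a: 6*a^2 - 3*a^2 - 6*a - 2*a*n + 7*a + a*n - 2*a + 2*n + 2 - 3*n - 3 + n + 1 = 3*a^2 + a*(-n - 1)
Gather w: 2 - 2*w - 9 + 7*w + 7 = 5*w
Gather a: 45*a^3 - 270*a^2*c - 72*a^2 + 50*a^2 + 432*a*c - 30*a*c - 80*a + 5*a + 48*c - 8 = 45*a^3 + a^2*(-270*c - 22) + a*(402*c - 75) + 48*c - 8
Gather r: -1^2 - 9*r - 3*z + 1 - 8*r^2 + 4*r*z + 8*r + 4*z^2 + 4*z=-8*r^2 + r*(4*z - 1) + 4*z^2 + z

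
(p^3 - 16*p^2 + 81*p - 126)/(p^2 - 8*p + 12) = (p^2 - 10*p + 21)/(p - 2)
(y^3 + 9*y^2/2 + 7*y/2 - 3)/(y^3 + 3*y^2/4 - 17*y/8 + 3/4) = 4*(y + 3)/(4*y - 3)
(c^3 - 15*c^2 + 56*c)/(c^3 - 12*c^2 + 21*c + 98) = c*(c - 8)/(c^2 - 5*c - 14)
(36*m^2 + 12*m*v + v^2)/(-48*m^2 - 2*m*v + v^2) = (6*m + v)/(-8*m + v)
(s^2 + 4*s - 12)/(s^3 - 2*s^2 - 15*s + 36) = (s^2 + 4*s - 12)/(s^3 - 2*s^2 - 15*s + 36)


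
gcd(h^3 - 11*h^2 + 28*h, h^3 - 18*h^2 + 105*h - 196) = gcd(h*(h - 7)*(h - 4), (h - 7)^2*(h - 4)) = h^2 - 11*h + 28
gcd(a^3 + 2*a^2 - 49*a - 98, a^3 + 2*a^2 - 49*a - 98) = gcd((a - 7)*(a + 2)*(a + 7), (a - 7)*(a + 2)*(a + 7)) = a^3 + 2*a^2 - 49*a - 98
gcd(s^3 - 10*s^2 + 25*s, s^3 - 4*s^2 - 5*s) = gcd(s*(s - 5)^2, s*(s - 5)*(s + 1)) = s^2 - 5*s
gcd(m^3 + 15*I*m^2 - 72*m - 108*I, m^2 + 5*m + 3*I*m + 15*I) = m + 3*I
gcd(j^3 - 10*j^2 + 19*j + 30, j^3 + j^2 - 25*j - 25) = j^2 - 4*j - 5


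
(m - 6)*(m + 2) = m^2 - 4*m - 12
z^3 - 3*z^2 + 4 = (z - 2)^2*(z + 1)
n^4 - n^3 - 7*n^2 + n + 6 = (n - 3)*(n - 1)*(n + 1)*(n + 2)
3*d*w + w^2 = w*(3*d + w)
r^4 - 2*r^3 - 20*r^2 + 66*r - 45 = (r - 3)^2*(r - 1)*(r + 5)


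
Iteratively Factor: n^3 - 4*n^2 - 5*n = (n)*(n^2 - 4*n - 5) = n*(n + 1)*(n - 5)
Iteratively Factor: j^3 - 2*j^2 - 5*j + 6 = (j + 2)*(j^2 - 4*j + 3) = (j - 3)*(j + 2)*(j - 1)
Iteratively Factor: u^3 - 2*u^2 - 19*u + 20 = (u - 1)*(u^2 - u - 20) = (u - 1)*(u + 4)*(u - 5)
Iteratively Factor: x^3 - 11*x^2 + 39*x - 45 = (x - 3)*(x^2 - 8*x + 15) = (x - 3)^2*(x - 5)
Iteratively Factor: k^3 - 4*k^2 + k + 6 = (k + 1)*(k^2 - 5*k + 6) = (k - 2)*(k + 1)*(k - 3)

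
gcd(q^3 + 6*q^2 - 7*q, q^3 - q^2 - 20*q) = q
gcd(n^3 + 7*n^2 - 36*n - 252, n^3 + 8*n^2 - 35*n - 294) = n^2 + n - 42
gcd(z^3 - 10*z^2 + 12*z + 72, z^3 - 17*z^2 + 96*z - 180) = z^2 - 12*z + 36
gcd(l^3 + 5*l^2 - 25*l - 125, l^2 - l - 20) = l - 5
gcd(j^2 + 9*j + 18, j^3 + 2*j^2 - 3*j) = j + 3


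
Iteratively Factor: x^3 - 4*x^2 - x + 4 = (x + 1)*(x^2 - 5*x + 4) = (x - 1)*(x + 1)*(x - 4)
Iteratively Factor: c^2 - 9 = (c + 3)*(c - 3)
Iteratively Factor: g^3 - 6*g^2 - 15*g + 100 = (g - 5)*(g^2 - g - 20) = (g - 5)^2*(g + 4)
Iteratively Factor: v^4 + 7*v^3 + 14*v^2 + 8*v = (v + 2)*(v^3 + 5*v^2 + 4*v) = (v + 1)*(v + 2)*(v^2 + 4*v) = v*(v + 1)*(v + 2)*(v + 4)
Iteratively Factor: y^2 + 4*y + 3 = (y + 3)*(y + 1)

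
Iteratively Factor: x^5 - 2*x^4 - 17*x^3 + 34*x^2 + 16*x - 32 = (x - 1)*(x^4 - x^3 - 18*x^2 + 16*x + 32) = (x - 1)*(x + 1)*(x^3 - 2*x^2 - 16*x + 32) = (x - 4)*(x - 1)*(x + 1)*(x^2 + 2*x - 8) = (x - 4)*(x - 1)*(x + 1)*(x + 4)*(x - 2)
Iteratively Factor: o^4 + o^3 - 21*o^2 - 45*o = (o + 3)*(o^3 - 2*o^2 - 15*o) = o*(o + 3)*(o^2 - 2*o - 15) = o*(o - 5)*(o + 3)*(o + 3)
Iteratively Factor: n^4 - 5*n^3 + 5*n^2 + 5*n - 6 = (n - 1)*(n^3 - 4*n^2 + n + 6) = (n - 3)*(n - 1)*(n^2 - n - 2) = (n - 3)*(n - 1)*(n + 1)*(n - 2)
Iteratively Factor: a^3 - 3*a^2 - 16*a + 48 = (a + 4)*(a^2 - 7*a + 12) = (a - 3)*(a + 4)*(a - 4)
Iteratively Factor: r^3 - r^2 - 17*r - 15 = (r + 3)*(r^2 - 4*r - 5) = (r - 5)*(r + 3)*(r + 1)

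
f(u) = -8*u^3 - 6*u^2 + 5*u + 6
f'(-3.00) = -175.00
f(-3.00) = 153.00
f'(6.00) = -931.00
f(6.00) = -1908.00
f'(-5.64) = -690.75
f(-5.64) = 1222.19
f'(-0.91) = -3.95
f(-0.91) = 2.51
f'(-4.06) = -341.89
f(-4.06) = 422.19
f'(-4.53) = -433.14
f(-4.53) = 603.90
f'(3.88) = -402.87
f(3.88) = -532.21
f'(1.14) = -39.87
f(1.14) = -7.95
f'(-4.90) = -512.44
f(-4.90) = 778.63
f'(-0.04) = 5.44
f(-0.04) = 5.79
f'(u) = -24*u^2 - 12*u + 5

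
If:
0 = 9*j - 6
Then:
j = 2/3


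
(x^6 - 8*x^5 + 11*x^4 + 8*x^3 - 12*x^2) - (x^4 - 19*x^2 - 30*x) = x^6 - 8*x^5 + 10*x^4 + 8*x^3 + 7*x^2 + 30*x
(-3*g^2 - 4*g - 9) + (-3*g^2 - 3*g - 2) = -6*g^2 - 7*g - 11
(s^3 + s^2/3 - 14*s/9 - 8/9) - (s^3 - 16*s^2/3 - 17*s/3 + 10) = 17*s^2/3 + 37*s/9 - 98/9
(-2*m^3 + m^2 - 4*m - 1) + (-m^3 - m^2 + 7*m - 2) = -3*m^3 + 3*m - 3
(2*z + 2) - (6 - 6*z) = 8*z - 4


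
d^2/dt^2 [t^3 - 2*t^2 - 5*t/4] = 6*t - 4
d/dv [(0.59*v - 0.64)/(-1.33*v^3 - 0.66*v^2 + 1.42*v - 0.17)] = (1.5694*v^3 - 2.1642*v^2 - 0.8448*v + 0.8085)/(1.7689*v^6 + 1.7556*v^5 - 3.3416*v^4 - 1.4222*v^3 + 2.2408*v^2 - 0.4828*v + 0.0289)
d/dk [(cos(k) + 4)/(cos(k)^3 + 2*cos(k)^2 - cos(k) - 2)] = (35*cos(k)/2 + 7*cos(2*k) + cos(3*k)/2 + 5)/((cos(k) + 2)^2*sin(k)^3)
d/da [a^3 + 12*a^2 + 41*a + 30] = 3*a^2 + 24*a + 41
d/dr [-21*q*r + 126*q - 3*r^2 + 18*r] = -21*q - 6*r + 18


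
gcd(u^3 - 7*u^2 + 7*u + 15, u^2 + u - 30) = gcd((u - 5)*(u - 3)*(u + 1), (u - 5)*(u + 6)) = u - 5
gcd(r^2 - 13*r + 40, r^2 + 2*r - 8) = 1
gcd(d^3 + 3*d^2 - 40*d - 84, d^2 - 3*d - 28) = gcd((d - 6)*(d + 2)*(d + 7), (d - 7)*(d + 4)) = 1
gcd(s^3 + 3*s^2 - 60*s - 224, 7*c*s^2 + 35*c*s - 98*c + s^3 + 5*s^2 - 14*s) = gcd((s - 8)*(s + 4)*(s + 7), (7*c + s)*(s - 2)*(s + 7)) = s + 7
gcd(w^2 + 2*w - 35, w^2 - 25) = w - 5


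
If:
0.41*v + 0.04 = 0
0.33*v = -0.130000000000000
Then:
No Solution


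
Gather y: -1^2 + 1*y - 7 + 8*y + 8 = 9*y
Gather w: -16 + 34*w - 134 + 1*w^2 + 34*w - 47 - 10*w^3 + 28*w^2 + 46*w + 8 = -10*w^3 + 29*w^2 + 114*w - 189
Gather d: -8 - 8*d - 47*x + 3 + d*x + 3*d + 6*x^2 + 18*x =d*(x - 5) + 6*x^2 - 29*x - 5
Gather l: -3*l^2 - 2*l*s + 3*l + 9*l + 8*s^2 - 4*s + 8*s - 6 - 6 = -3*l^2 + l*(12 - 2*s) + 8*s^2 + 4*s - 12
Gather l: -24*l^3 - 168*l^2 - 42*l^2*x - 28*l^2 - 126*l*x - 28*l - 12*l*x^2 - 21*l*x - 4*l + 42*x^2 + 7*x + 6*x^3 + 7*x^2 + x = -24*l^3 + l^2*(-42*x - 196) + l*(-12*x^2 - 147*x - 32) + 6*x^3 + 49*x^2 + 8*x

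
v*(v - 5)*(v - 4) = v^3 - 9*v^2 + 20*v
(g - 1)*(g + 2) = g^2 + g - 2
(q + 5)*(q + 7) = q^2 + 12*q + 35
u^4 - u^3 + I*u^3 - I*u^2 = u^2*(u - 1)*(u + I)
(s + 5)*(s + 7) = s^2 + 12*s + 35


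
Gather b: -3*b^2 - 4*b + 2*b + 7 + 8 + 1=-3*b^2 - 2*b + 16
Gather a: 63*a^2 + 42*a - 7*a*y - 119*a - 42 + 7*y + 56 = 63*a^2 + a*(-7*y - 77) + 7*y + 14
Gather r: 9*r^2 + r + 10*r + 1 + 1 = 9*r^2 + 11*r + 2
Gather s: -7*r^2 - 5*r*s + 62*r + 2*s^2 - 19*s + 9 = -7*r^2 + 62*r + 2*s^2 + s*(-5*r - 19) + 9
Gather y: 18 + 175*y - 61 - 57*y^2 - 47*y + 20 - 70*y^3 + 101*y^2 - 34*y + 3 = -70*y^3 + 44*y^2 + 94*y - 20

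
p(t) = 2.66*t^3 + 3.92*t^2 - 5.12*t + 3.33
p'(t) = 7.98*t^2 + 7.84*t - 5.12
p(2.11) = 34.97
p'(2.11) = 46.95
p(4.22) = 251.44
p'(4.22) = 170.08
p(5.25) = 469.41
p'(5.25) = 255.99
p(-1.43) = 10.89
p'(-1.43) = -0.01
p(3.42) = 138.07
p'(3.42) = 115.03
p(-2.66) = -5.38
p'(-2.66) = 30.49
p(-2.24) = 4.57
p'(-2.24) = 17.36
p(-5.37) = -268.05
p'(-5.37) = 182.90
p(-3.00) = -17.85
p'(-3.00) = 43.18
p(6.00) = 688.29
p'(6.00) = 329.20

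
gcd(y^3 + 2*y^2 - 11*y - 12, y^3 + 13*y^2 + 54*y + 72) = y + 4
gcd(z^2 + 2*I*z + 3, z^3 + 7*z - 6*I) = z^2 + 2*I*z + 3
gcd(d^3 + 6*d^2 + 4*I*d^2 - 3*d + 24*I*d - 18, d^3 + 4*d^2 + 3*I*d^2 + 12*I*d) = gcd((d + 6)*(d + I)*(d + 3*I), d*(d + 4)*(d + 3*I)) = d + 3*I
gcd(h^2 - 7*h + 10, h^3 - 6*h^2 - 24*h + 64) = h - 2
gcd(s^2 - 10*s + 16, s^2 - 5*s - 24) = s - 8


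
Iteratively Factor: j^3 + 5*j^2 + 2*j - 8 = (j - 1)*(j^2 + 6*j + 8) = (j - 1)*(j + 4)*(j + 2)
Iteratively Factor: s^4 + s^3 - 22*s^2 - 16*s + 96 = (s + 3)*(s^3 - 2*s^2 - 16*s + 32) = (s - 2)*(s + 3)*(s^2 - 16) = (s - 2)*(s + 3)*(s + 4)*(s - 4)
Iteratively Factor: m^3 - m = (m + 1)*(m^2 - m) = m*(m + 1)*(m - 1)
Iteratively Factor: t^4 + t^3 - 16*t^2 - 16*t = (t + 4)*(t^3 - 3*t^2 - 4*t) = (t - 4)*(t + 4)*(t^2 + t) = (t - 4)*(t + 1)*(t + 4)*(t)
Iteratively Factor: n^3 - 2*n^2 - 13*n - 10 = (n + 1)*(n^2 - 3*n - 10) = (n - 5)*(n + 1)*(n + 2)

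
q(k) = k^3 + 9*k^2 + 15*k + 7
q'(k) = 3*k^2 + 18*k + 15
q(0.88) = 27.85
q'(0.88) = 33.16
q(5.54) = 536.36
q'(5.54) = 206.79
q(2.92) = 152.43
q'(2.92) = 93.14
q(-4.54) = 30.83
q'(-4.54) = -4.89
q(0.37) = 13.83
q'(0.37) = 22.07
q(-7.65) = -28.74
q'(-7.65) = 52.87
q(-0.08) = 5.86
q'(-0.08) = 13.58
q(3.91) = 263.02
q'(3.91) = 131.24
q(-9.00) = -128.00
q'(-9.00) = 96.00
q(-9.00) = -128.00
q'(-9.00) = 96.00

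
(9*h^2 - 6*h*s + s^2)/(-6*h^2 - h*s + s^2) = (-3*h + s)/(2*h + s)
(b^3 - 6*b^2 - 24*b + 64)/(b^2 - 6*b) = (b^3 - 6*b^2 - 24*b + 64)/(b*(b - 6))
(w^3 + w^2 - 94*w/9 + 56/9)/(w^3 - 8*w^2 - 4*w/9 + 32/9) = (3*w^2 + 5*w - 28)/(3*w^2 - 22*w - 16)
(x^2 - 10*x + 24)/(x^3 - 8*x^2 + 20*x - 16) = (x - 6)/(x^2 - 4*x + 4)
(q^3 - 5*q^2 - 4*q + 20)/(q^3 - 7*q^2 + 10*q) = (q + 2)/q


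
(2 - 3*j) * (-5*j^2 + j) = 15*j^3 - 13*j^2 + 2*j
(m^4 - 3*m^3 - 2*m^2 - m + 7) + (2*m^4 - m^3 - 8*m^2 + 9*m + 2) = 3*m^4 - 4*m^3 - 10*m^2 + 8*m + 9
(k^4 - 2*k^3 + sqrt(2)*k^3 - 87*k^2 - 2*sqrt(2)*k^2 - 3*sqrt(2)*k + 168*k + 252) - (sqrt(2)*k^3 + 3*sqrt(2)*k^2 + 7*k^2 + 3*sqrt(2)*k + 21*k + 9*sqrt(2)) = k^4 - 2*k^3 - 94*k^2 - 5*sqrt(2)*k^2 - 6*sqrt(2)*k + 147*k - 9*sqrt(2) + 252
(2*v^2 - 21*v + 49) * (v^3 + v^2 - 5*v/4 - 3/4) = 2*v^5 - 19*v^4 + 51*v^3/2 + 295*v^2/4 - 91*v/2 - 147/4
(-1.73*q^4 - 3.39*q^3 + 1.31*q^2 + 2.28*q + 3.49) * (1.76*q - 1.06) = -3.0448*q^5 - 4.1326*q^4 + 5.899*q^3 + 2.6242*q^2 + 3.7256*q - 3.6994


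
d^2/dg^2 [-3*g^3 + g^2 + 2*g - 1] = 2 - 18*g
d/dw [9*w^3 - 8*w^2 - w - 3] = 27*w^2 - 16*w - 1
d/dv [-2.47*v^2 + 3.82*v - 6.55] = 3.82 - 4.94*v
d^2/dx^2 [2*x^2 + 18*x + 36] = 4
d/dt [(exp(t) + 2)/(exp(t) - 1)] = -3/(4*sinh(t/2)^2)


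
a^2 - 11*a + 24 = (a - 8)*(a - 3)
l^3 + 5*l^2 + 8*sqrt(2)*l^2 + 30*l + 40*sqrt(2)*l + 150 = (l + 5)*(l + 3*sqrt(2))*(l + 5*sqrt(2))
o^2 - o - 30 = (o - 6)*(o + 5)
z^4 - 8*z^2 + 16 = (z - 2)^2*(z + 2)^2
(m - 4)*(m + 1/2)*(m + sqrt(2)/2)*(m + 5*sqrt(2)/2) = m^4 - 7*m^3/2 + 3*sqrt(2)*m^3 - 21*sqrt(2)*m^2/2 + m^2/2 - 35*m/4 - 6*sqrt(2)*m - 5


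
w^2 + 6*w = w*(w + 6)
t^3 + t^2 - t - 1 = (t - 1)*(t + 1)^2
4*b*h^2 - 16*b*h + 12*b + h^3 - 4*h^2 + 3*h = (4*b + h)*(h - 3)*(h - 1)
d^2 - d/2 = d*(d - 1/2)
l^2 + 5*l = l*(l + 5)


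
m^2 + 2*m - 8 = (m - 2)*(m + 4)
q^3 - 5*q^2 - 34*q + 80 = (q - 8)*(q - 2)*(q + 5)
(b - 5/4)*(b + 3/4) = b^2 - b/2 - 15/16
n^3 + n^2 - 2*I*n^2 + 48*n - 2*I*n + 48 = (n + 1)*(n - 8*I)*(n + 6*I)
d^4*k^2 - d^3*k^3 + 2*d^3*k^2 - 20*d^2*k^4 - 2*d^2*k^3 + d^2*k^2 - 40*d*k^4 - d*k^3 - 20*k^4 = (d - 5*k)*(d + 4*k)*(d*k + k)^2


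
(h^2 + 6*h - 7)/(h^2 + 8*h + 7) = (h - 1)/(h + 1)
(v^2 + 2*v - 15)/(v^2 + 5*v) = (v - 3)/v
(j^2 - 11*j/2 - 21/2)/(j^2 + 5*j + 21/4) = 2*(j - 7)/(2*j + 7)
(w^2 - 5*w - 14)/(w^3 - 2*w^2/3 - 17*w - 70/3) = 3*(w - 7)/(3*w^2 - 8*w - 35)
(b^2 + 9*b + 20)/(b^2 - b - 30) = (b + 4)/(b - 6)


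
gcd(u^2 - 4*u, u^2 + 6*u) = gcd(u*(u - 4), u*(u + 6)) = u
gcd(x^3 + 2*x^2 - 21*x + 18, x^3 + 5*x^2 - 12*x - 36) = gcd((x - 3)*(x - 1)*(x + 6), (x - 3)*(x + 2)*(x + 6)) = x^2 + 3*x - 18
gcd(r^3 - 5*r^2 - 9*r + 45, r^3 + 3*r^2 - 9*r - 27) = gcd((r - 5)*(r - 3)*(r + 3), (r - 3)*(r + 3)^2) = r^2 - 9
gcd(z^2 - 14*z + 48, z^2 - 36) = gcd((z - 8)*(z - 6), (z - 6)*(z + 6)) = z - 6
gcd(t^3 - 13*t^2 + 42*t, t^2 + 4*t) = t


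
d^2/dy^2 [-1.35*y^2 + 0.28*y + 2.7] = -2.70000000000000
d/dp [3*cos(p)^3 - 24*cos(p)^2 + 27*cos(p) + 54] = 3*(-3*cos(p)^2 + 16*cos(p) - 9)*sin(p)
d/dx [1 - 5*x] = -5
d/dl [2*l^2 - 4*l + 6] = 4*l - 4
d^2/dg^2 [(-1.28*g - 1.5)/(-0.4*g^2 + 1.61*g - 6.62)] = ((2.9216 - 3.072*g)*(0.4*g^2 - 1.61*g + 6.62) + (0.8*g - 1.61)*(1.28*g + 1.5)*(1.6*g - 3.22))/(0.4*g^2 - 1.61*g + 6.62)^3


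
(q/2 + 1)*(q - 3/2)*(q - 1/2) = q^3/2 - 13*q/8 + 3/4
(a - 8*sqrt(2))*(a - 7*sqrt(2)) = a^2 - 15*sqrt(2)*a + 112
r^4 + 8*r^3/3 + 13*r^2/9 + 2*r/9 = r*(r + 1/3)^2*(r + 2)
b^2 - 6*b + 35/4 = (b - 7/2)*(b - 5/2)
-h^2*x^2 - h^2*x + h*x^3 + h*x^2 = x*(-h + x)*(h*x + h)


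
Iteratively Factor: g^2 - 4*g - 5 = (g - 5)*(g + 1)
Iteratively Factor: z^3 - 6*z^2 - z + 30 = (z - 3)*(z^2 - 3*z - 10) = (z - 5)*(z - 3)*(z + 2)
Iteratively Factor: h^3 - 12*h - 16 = (h - 4)*(h^2 + 4*h + 4) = (h - 4)*(h + 2)*(h + 2)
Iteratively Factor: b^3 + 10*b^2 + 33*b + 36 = (b + 4)*(b^2 + 6*b + 9) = (b + 3)*(b + 4)*(b + 3)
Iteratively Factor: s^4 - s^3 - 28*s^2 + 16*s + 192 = (s - 4)*(s^3 + 3*s^2 - 16*s - 48) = (s - 4)*(s + 3)*(s^2 - 16) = (s - 4)*(s + 3)*(s + 4)*(s - 4)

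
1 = 1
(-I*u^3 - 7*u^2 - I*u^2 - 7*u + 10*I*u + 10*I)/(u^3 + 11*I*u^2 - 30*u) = (-I*u^3 - u^2*(7 + I) + u*(-7 + 10*I) + 10*I)/(u*(u^2 + 11*I*u - 30))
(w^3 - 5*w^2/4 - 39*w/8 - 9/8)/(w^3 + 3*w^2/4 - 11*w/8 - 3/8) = (w - 3)/(w - 1)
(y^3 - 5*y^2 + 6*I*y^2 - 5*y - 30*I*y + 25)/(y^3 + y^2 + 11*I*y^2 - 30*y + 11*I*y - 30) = (y^2 + y*(-5 + I) - 5*I)/(y^2 + y*(1 + 6*I) + 6*I)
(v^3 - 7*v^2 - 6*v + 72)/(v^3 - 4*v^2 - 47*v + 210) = (v^2 - v - 12)/(v^2 + 2*v - 35)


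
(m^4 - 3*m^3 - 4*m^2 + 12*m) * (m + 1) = m^5 - 2*m^4 - 7*m^3 + 8*m^2 + 12*m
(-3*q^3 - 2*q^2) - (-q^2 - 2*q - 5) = -3*q^3 - q^2 + 2*q + 5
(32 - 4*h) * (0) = 0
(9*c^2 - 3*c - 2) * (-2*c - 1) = -18*c^3 - 3*c^2 + 7*c + 2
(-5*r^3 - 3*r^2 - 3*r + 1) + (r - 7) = -5*r^3 - 3*r^2 - 2*r - 6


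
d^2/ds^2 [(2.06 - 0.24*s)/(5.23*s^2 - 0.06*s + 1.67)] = (-(0.24*s - 2.06)*(10.46*s - 0.06)*(20.92*s - 0.12) + (7.5312*s - 21.5764)*(5.23*s^2 - 0.06*s + 1.67))/(5.23*s^2 - 0.06*s + 1.67)^3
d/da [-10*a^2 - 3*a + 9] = -20*a - 3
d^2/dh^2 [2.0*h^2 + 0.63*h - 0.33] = 4.00000000000000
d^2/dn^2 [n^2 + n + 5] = 2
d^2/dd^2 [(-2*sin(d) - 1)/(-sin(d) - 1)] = (sin(d) - 2)/(sin(d) + 1)^2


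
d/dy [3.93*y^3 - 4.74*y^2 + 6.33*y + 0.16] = 11.79*y^2 - 9.48*y + 6.33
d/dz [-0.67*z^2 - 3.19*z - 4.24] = -1.34*z - 3.19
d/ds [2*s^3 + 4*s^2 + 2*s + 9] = 6*s^2 + 8*s + 2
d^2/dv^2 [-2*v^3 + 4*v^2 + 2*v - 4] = 8 - 12*v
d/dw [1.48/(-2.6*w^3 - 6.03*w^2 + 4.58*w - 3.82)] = (11.544*w^2 + 17.8488*w - 6.7784)/(2.6*w^3 + 6.03*w^2 - 4.58*w + 3.82)^2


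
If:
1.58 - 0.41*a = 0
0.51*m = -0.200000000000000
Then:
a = 3.85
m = -0.39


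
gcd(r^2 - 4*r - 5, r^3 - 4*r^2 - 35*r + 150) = r - 5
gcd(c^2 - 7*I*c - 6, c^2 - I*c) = c - I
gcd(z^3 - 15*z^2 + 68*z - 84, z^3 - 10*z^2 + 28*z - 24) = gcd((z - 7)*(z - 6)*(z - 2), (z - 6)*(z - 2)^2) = z^2 - 8*z + 12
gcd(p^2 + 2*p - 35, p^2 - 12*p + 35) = p - 5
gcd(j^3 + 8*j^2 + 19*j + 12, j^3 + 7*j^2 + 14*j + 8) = j^2 + 5*j + 4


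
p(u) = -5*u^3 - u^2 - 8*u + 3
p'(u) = -15*u^2 - 2*u - 8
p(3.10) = -180.36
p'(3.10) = -158.35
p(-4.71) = 540.93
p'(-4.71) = -331.34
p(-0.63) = 8.89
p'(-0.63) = -12.69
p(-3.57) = 246.31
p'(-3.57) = -192.03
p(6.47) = -1444.82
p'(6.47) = -648.85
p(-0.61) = 8.64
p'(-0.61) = -12.36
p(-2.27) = 74.49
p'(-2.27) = -80.75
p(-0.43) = 6.65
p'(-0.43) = -9.91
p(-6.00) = 1095.00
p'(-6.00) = -536.00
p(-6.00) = 1095.00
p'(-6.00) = -536.00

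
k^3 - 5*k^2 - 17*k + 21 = (k - 7)*(k - 1)*(k + 3)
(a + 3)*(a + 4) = a^2 + 7*a + 12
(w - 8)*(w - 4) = w^2 - 12*w + 32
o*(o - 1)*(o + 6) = o^3 + 5*o^2 - 6*o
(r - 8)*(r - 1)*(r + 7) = r^3 - 2*r^2 - 55*r + 56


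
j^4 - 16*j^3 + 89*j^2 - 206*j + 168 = (j - 7)*(j - 4)*(j - 3)*(j - 2)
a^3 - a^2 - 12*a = a*(a - 4)*(a + 3)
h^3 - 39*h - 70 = (h - 7)*(h + 2)*(h + 5)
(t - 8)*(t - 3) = t^2 - 11*t + 24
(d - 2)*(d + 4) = d^2 + 2*d - 8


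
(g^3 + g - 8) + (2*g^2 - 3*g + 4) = g^3 + 2*g^2 - 2*g - 4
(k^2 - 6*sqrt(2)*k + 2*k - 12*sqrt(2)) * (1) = k^2 - 6*sqrt(2)*k + 2*k - 12*sqrt(2)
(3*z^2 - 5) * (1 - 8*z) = -24*z^3 + 3*z^2 + 40*z - 5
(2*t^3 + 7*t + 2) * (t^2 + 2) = 2*t^5 + 11*t^3 + 2*t^2 + 14*t + 4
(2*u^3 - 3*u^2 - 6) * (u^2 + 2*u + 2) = 2*u^5 + u^4 - 2*u^3 - 12*u^2 - 12*u - 12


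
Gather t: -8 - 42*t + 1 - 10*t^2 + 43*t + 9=-10*t^2 + t + 2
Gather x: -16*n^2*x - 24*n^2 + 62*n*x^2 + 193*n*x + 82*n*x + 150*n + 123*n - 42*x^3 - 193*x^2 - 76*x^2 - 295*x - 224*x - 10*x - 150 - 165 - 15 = -24*n^2 + 273*n - 42*x^3 + x^2*(62*n - 269) + x*(-16*n^2 + 275*n - 529) - 330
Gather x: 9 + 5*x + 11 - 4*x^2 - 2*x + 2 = -4*x^2 + 3*x + 22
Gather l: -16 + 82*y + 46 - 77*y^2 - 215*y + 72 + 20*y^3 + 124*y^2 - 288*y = 20*y^3 + 47*y^2 - 421*y + 102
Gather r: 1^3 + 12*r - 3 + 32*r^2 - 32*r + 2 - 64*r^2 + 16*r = -32*r^2 - 4*r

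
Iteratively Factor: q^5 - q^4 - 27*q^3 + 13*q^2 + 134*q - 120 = (q + 4)*(q^4 - 5*q^3 - 7*q^2 + 41*q - 30) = (q - 5)*(q + 4)*(q^3 - 7*q + 6) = (q - 5)*(q - 1)*(q + 4)*(q^2 + q - 6) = (q - 5)*(q - 2)*(q - 1)*(q + 4)*(q + 3)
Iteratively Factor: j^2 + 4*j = (j)*(j + 4)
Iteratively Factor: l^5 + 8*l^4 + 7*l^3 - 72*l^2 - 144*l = (l - 3)*(l^4 + 11*l^3 + 40*l^2 + 48*l) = l*(l - 3)*(l^3 + 11*l^2 + 40*l + 48) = l*(l - 3)*(l + 4)*(l^2 + 7*l + 12) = l*(l - 3)*(l + 3)*(l + 4)*(l + 4)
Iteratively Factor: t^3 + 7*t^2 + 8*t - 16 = (t - 1)*(t^2 + 8*t + 16) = (t - 1)*(t + 4)*(t + 4)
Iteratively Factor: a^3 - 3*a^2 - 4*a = (a - 4)*(a^2 + a) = (a - 4)*(a + 1)*(a)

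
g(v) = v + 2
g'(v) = 1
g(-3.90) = -1.90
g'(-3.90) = 1.00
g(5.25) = 7.25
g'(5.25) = 1.00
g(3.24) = 5.24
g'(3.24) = 1.00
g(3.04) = 5.04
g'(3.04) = 1.00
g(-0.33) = 1.67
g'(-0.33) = 1.00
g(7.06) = 9.06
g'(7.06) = 1.00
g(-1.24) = 0.76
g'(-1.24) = 1.00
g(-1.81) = 0.19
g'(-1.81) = 1.00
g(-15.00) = -13.00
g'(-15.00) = 1.00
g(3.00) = 5.00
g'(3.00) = 1.00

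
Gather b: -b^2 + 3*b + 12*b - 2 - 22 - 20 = -b^2 + 15*b - 44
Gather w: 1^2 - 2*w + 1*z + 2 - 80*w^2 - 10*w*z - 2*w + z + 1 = -80*w^2 + w*(-10*z - 4) + 2*z + 4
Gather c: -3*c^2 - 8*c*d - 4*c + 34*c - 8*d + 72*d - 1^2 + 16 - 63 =-3*c^2 + c*(30 - 8*d) + 64*d - 48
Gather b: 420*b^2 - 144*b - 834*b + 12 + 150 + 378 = 420*b^2 - 978*b + 540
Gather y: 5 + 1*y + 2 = y + 7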